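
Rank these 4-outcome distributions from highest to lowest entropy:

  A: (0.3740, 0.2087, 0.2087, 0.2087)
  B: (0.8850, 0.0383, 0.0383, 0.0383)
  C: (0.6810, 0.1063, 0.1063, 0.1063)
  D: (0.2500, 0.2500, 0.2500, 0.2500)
D > A > C > B

Key insight: Entropy is maximized by uniform distributions and minimized by concentrated distributions.

Entropies:
  H(A) = 1.9459 bits
  H(B) = 0.6971 bits
  H(C) = 1.4089 bits
  H(D) = 2.0000 bits

Ranking: D > A > C > B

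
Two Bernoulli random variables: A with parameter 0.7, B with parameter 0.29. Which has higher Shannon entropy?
A

For binary distributions, entropy is maximized at p=0.5 and decreases as p moves toward 0 or 1.

H(A) = H(0.7) = 0.8813 bits
H(B) = H(0.29) = 0.8687 bits

Distribution A (p=0.7) is closer to uniform (p=0.5), so it has higher entropy.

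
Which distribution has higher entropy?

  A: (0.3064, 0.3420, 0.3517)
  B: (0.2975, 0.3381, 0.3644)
A

Both distributions are close to uniform, making this a harder comparison.

H(A) = 1.5825 bits
H(B) = 1.5800 bits

The distribution closer to uniform has higher entropy.
Answer: A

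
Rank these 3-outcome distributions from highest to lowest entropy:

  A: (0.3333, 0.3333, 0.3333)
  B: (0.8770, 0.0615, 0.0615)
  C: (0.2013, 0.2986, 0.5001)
A > C > B

Key insight: Entropy is maximized by uniform distributions and minimized by concentrated distributions.

- Uniform distributions have maximum entropy log₂(3) = 1.5850 bits
- The more "peaked" or concentrated a distribution, the lower its entropy

Entropies:
  H(A) = 1.5850 bits
  H(B) = 0.6609 bits
  H(C) = 1.4862 bits

Ranking: A > C > B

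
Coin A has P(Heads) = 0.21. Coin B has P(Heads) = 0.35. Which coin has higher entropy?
B

For binary distributions, entropy is maximized at p=0.5 and decreases as p moves toward 0 or 1.

H(A) = H(0.21) = 0.7415 bits
H(B) = H(0.35) = 0.9341 bits

Distribution B (p=0.35) is closer to uniform (p=0.5), so it has higher entropy.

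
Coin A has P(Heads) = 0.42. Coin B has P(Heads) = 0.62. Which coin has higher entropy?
A

For binary distributions, entropy is maximized at p=0.5 and decreases as p moves toward 0 or 1.

H(A) = H(0.42) = 0.9815 bits
H(B) = H(0.62) = 0.9580 bits

Distribution A (p=0.42) is closer to uniform (p=0.5), so it has higher entropy.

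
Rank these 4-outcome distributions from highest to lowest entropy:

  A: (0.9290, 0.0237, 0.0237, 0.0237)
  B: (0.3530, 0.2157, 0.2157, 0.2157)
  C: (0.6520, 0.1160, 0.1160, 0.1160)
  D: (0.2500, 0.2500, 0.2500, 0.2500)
D > B > C > A

Key insight: Entropy is maximized by uniform distributions and minimized by concentrated distributions.

Entropies:
  H(A) = 0.4822 bits
  H(B) = 1.9622 bits
  H(C) = 1.4838 bits
  H(D) = 2.0000 bits

Ranking: D > B > C > A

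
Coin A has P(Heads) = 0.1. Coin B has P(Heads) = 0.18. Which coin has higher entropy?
B

For binary distributions, entropy is maximized at p=0.5 and decreases as p moves toward 0 or 1.

H(A) = H(0.1) = 0.4690 bits
H(B) = H(0.18) = 0.6801 bits

Distribution B (p=0.18) is closer to uniform (p=0.5), so it has higher entropy.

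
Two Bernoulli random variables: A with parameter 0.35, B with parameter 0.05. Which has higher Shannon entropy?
A

For binary distributions, entropy is maximized at p=0.5 and decreases as p moves toward 0 or 1.

H(A) = H(0.35) = 0.9341 bits
H(B) = H(0.05) = 0.2864 bits

Distribution A (p=0.35) is closer to uniform (p=0.5), so it has higher entropy.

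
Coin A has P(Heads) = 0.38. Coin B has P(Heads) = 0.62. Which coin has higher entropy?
Equal

For binary distributions, entropy is maximized at p=0.5 and decreases as p moves toward 0 or 1.

H(A) = H(0.38) = 0.9580 bits
H(B) = H(0.62) = 0.9580 bits

Both distributions are equally far from uniform (|0.38-0.5| = |0.62-0.5|), so they have the same entropy.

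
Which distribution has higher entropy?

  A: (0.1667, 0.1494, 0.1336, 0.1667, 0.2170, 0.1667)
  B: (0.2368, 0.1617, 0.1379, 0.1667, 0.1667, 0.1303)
A

Both distributions are close to uniform, making this a harder comparison.

H(A) = 2.5685 bits
H(B) = 2.5561 bits

The distribution closer to uniform has higher entropy.
Answer: A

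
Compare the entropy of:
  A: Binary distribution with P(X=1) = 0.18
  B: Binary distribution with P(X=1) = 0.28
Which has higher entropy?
B

For binary distributions, entropy is maximized at p=0.5 and decreases as p moves toward 0 or 1.

H(A) = H(0.18) = 0.6801 bits
H(B) = H(0.28) = 0.8555 bits

Distribution B (p=0.28) is closer to uniform (p=0.5), so it has higher entropy.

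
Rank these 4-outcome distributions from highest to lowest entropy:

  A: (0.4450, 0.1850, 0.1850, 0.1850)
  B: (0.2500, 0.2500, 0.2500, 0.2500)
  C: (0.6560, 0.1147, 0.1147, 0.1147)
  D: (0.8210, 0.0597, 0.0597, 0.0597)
B > A > C > D

Key insight: Entropy is maximized by uniform distributions and minimized by concentrated distributions.

Entropies:
  H(A) = 1.8709 bits
  H(B) = 2.0000 bits
  H(C) = 1.4738 bits
  H(D) = 0.9616 bits

Ranking: B > A > C > D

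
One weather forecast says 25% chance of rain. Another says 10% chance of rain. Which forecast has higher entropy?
25% forecast

Treat each forecast as a Bernoulli distribution. Binary entropy is maximized at p=0.5 and falls off symmetrically toward 0 or 1. The 25% forecast is closer to 50%, so it is more uncertain. H(25%) ≈ 0.811 bits, H(10%) ≈ 0.469 bits.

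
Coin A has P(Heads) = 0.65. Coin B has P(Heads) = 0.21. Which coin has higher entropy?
A

For binary distributions, entropy is maximized at p=0.5 and decreases as p moves toward 0 or 1.

H(A) = H(0.65) = 0.9341 bits
H(B) = H(0.21) = 0.7415 bits

Distribution A (p=0.65) is closer to uniform (p=0.5), so it has higher entropy.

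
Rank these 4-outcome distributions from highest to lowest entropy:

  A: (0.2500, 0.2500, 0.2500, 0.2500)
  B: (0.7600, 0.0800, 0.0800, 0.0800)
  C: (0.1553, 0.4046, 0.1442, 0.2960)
A > C > B

Key insight: Entropy is maximized by uniform distributions and minimized by concentrated distributions.

- Uniform distributions have maximum entropy log₂(4) = 2.0000 bits
- The more "peaked" or concentrated a distribution, the lower its entropy

Entropies:
  H(A) = 2.0000 bits
  H(B) = 1.1754 bits
  H(C) = 1.8681 bits

Ranking: A > C > B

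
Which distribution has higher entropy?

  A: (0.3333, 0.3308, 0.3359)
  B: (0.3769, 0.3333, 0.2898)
A

Both distributions are close to uniform, making this a harder comparison.

H(A) = 1.5849 bits
H(B) = 1.5767 bits

The distribution closer to uniform has higher entropy.
Answer: A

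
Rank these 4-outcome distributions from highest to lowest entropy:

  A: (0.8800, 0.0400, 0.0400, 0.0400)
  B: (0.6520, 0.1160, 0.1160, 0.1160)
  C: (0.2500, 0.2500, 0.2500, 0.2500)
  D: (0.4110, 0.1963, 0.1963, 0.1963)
C > D > B > A

Key insight: Entropy is maximized by uniform distributions and minimized by concentrated distributions.

Entropies:
  H(A) = 0.7196 bits
  H(B) = 1.4838 bits
  H(C) = 2.0000 bits
  H(D) = 1.9106 bits

Ranking: C > D > B > A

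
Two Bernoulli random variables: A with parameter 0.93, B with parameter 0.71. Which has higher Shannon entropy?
B

For binary distributions, entropy is maximized at p=0.5 and decreases as p moves toward 0 or 1.

H(A) = H(0.93) = 0.3659 bits
H(B) = H(0.71) = 0.8687 bits

Distribution B (p=0.71) is closer to uniform (p=0.5), so it has higher entropy.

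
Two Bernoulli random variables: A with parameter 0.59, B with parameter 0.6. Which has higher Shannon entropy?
A

For binary distributions, entropy is maximized at p=0.5 and decreases as p moves toward 0 or 1.

H(A) = H(0.59) = 0.9765 bits
H(B) = H(0.6) = 0.9710 bits

Distribution A (p=0.59) is closer to uniform (p=0.5), so it has higher entropy.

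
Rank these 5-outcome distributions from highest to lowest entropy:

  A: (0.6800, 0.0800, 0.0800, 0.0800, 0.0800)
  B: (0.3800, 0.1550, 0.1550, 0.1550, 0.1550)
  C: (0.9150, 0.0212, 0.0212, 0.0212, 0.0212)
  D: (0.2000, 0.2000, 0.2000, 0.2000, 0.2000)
D > B > A > C

Key insight: Entropy is maximized by uniform distributions and minimized by concentrated distributions.

Entropies:
  H(A) = 1.5444 bits
  H(B) = 2.1980 bits
  H(C) = 0.5896 bits
  H(D) = 2.3219 bits

Ranking: D > B > A > C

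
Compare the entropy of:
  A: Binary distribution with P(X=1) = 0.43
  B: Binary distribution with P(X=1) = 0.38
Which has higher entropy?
A

For binary distributions, entropy is maximized at p=0.5 and decreases as p moves toward 0 or 1.

H(A) = H(0.43) = 0.9858 bits
H(B) = H(0.38) = 0.9580 bits

Distribution A (p=0.43) is closer to uniform (p=0.5), so it has higher entropy.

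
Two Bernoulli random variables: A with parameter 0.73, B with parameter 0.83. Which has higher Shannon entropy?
A

For binary distributions, entropy is maximized at p=0.5 and decreases as p moves toward 0 or 1.

H(A) = H(0.73) = 0.8415 bits
H(B) = H(0.83) = 0.6577 bits

Distribution A (p=0.73) is closer to uniform (p=0.5), so it has higher entropy.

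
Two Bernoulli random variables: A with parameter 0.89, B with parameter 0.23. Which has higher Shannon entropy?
B

For binary distributions, entropy is maximized at p=0.5 and decreases as p moves toward 0 or 1.

H(A) = H(0.89) = 0.4999 bits
H(B) = H(0.23) = 0.7780 bits

Distribution B (p=0.23) is closer to uniform (p=0.5), so it has higher entropy.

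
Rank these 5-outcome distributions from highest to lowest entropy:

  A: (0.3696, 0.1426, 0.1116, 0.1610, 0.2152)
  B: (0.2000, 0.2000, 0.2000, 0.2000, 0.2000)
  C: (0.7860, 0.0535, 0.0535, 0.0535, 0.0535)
B > A > C

Key insight: Entropy is maximized by uniform distributions and minimized by concentrated distributions.

- Uniform distributions have maximum entropy log₂(5) = 2.3219 bits
- The more "peaked" or concentrated a distribution, the lower its entropy

Entropies:
  H(A) = 2.1856 bits
  H(B) = 2.3219 bits
  H(C) = 1.1771 bits

Ranking: B > A > C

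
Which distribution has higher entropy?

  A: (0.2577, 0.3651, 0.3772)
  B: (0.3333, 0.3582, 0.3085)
B

Both distributions are close to uniform, making this a harder comparison.

H(A) = 1.5654 bits
H(B) = 1.5823 bits

The distribution closer to uniform has higher entropy.
Answer: B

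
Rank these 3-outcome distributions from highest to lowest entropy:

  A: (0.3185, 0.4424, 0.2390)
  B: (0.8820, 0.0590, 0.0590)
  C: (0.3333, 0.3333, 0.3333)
C > A > B

Key insight: Entropy is maximized by uniform distributions and minimized by concentrated distributions.

- Uniform distributions have maximum entropy log₂(3) = 1.5850 bits
- The more "peaked" or concentrated a distribution, the lower its entropy

Entropies:
  H(A) = 1.5398 bits
  H(B) = 0.6416 bits
  H(C) = 1.5850 bits

Ranking: C > A > B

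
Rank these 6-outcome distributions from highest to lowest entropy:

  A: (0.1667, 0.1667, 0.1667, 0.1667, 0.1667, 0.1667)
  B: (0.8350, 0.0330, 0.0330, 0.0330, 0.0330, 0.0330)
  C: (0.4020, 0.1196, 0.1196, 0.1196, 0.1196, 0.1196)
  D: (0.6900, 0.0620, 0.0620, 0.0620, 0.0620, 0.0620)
A > C > D > B

Key insight: Entropy is maximized by uniform distributions and minimized by concentrated distributions.

Entropies:
  H(A) = 2.5850 bits
  H(B) = 1.0293 bits
  H(C) = 2.3606 bits
  H(D) = 1.6130 bits

Ranking: A > C > D > B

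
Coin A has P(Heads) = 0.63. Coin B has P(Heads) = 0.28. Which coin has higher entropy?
A

For binary distributions, entropy is maximized at p=0.5 and decreases as p moves toward 0 or 1.

H(A) = H(0.63) = 0.9507 bits
H(B) = H(0.28) = 0.8555 bits

Distribution A (p=0.63) is closer to uniform (p=0.5), so it has higher entropy.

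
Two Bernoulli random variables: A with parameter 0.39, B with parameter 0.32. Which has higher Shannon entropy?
A

For binary distributions, entropy is maximized at p=0.5 and decreases as p moves toward 0 or 1.

H(A) = H(0.39) = 0.9648 bits
H(B) = H(0.32) = 0.9044 bits

Distribution A (p=0.39) is closer to uniform (p=0.5), so it has higher entropy.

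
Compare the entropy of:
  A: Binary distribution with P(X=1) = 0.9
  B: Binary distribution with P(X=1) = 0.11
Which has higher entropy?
B

For binary distributions, entropy is maximized at p=0.5 and decreases as p moves toward 0 or 1.

H(A) = H(0.9) = 0.4690 bits
H(B) = H(0.11) = 0.4999 bits

Distribution B (p=0.11) is closer to uniform (p=0.5), so it has higher entropy.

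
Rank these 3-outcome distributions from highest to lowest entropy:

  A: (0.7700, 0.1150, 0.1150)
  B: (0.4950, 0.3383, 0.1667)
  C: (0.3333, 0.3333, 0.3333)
C > B > A

Key insight: Entropy is maximized by uniform distributions and minimized by concentrated distributions.

- Uniform distributions have maximum entropy log₂(3) = 1.5850 bits
- The more "peaked" or concentrated a distribution, the lower its entropy

Entropies:
  H(A) = 1.0080 bits
  H(B) = 1.4621 bits
  H(C) = 1.5850 bits

Ranking: C > B > A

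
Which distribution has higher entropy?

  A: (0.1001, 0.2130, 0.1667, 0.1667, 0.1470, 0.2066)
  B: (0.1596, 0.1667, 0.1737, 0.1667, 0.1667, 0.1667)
B

Both distributions are close to uniform, making this a harder comparison.

H(A) = 2.5459 bits
H(B) = 2.5845 bits

The distribution closer to uniform has higher entropy.
Answer: B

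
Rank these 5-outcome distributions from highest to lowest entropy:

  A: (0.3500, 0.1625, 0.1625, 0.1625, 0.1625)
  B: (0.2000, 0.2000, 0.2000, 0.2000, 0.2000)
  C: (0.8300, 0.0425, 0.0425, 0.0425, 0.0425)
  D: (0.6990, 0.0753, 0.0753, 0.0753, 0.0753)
B > A > D > C

Key insight: Entropy is maximized by uniform distributions and minimized by concentrated distributions.

Entropies:
  H(A) = 2.2341 bits
  H(B) = 2.3219 bits
  H(C) = 0.9977 bits
  H(D) = 1.4845 bits

Ranking: B > A > D > C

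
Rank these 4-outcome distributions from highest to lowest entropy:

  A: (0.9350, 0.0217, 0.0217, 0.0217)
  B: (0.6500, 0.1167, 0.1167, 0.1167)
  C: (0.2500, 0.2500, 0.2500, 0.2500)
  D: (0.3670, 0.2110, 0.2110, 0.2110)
C > D > B > A

Key insight: Entropy is maximized by uniform distributions and minimized by concentrated distributions.

Entropies:
  H(A) = 0.4500 bits
  H(B) = 1.4888 bits
  H(C) = 2.0000 bits
  H(D) = 1.9516 bits

Ranking: C > D > B > A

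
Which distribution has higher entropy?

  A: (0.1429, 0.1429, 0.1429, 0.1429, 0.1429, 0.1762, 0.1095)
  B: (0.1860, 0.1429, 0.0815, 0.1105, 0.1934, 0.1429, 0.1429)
A

Both distributions are close to uniform, making this a harder comparison.

H(A) = 2.7960 bits
H(B) = 2.7589 bits

The distribution closer to uniform has higher entropy.
Answer: A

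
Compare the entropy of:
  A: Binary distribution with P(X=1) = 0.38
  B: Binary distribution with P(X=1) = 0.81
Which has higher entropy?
A

For binary distributions, entropy is maximized at p=0.5 and decreases as p moves toward 0 or 1.

H(A) = H(0.38) = 0.9580 bits
H(B) = H(0.81) = 0.7015 bits

Distribution A (p=0.38) is closer to uniform (p=0.5), so it has higher entropy.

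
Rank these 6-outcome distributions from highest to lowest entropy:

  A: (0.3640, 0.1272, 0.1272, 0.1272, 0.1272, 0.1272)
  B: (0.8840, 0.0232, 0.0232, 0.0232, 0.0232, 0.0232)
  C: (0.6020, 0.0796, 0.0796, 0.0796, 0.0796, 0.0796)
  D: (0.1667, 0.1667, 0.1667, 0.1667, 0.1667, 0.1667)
D > A > C > B

Key insight: Entropy is maximized by uniform distributions and minimized by concentrated distributions.

Entropies:
  H(A) = 2.4227 bits
  H(B) = 0.7871 bits
  H(C) = 1.8939 bits
  H(D) = 2.5850 bits

Ranking: D > A > C > B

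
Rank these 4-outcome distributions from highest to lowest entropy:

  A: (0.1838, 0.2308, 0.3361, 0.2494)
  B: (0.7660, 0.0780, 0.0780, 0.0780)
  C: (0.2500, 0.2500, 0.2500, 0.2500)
C > A > B

Key insight: Entropy is maximized by uniform distributions and minimized by concentrated distributions.

- Uniform distributions have maximum entropy log₂(4) = 2.0000 bits
- The more "peaked" or concentrated a distribution, the lower its entropy

Entropies:
  H(A) = 1.9657 bits
  H(B) = 1.1558 bits
  H(C) = 2.0000 bits

Ranking: C > A > B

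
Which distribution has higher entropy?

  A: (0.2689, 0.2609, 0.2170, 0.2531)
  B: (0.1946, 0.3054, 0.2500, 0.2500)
A

Both distributions are close to uniform, making this a harder comparison.

H(A) = 1.9953 bits
H(B) = 1.9821 bits

The distribution closer to uniform has higher entropy.
Answer: A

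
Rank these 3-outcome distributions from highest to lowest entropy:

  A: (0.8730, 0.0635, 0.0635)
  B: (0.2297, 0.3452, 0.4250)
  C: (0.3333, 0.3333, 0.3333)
C > B > A

Key insight: Entropy is maximized by uniform distributions and minimized by concentrated distributions.

- Uniform distributions have maximum entropy log₂(3) = 1.5850 bits
- The more "peaked" or concentrated a distribution, the lower its entropy

Entropies:
  H(A) = 0.6762 bits
  H(B) = 1.5419 bits
  H(C) = 1.5850 bits

Ranking: C > B > A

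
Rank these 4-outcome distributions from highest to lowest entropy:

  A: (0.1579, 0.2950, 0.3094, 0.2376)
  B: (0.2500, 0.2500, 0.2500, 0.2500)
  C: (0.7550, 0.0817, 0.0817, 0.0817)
B > A > C

Key insight: Entropy is maximized by uniform distributions and minimized by concentrated distributions.

- Uniform distributions have maximum entropy log₂(4) = 2.0000 bits
- The more "peaked" or concentrated a distribution, the lower its entropy

Entropies:
  H(A) = 1.9564 bits
  H(B) = 2.0000 bits
  H(C) = 1.1916 bits

Ranking: B > A > C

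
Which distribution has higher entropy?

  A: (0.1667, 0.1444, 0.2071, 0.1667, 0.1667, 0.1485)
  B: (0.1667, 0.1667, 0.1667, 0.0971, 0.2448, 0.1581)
A

Both distributions are close to uniform, making this a harder comparison.

H(A) = 2.5747 bits
H(B) = 2.5369 bits

The distribution closer to uniform has higher entropy.
Answer: A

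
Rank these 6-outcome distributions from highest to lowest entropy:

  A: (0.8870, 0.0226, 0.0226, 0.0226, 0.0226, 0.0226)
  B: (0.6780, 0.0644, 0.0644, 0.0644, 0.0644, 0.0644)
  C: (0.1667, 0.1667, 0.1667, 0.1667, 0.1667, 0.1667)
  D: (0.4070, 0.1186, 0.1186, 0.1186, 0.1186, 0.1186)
C > D > B > A

Key insight: Entropy is maximized by uniform distributions and minimized by concentrated distributions.

Entropies:
  H(A) = 0.7713 bits
  H(B) = 1.6542 bits
  H(C) = 2.5850 bits
  H(D) = 2.3518 bits

Ranking: C > D > B > A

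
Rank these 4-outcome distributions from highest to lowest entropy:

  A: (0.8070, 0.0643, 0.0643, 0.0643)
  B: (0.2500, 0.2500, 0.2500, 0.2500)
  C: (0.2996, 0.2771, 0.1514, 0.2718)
B > C > A

Key insight: Entropy is maximized by uniform distributions and minimized by concentrated distributions.

- Uniform distributions have maximum entropy log₂(4) = 2.0000 bits
- The more "peaked" or concentrated a distribution, the lower its entropy

Entropies:
  H(A) = 1.0136 bits
  H(B) = 2.0000 bits
  H(C) = 1.9572 bits

Ranking: B > C > A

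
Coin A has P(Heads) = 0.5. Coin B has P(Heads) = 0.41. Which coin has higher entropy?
A

For binary distributions, entropy is maximized at p=0.5 and decreases as p moves toward 0 or 1.

H(A) = H(0.5) = 1.0000 bits
H(B) = H(0.41) = 0.9765 bits

Distribution A (p=0.5) is closer to uniform (p=0.5), so it has higher entropy.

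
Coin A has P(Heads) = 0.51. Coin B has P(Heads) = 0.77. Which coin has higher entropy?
A

For binary distributions, entropy is maximized at p=0.5 and decreases as p moves toward 0 or 1.

H(A) = H(0.51) = 0.9997 bits
H(B) = H(0.77) = 0.7780 bits

Distribution A (p=0.51) is closer to uniform (p=0.5), so it has higher entropy.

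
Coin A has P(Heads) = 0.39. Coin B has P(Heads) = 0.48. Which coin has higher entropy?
B

For binary distributions, entropy is maximized at p=0.5 and decreases as p moves toward 0 or 1.

H(A) = H(0.39) = 0.9648 bits
H(B) = H(0.48) = 0.9988 bits

Distribution B (p=0.48) is closer to uniform (p=0.5), so it has higher entropy.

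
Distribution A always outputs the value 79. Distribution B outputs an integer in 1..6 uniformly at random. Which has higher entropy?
B

A is deterministic, so H(A) = 0. B is uniform over 6 outcomes, so H(B) = log₂(6) = 2.585 bits. Any distribution with genuine randomness has higher entropy than a deterministic one.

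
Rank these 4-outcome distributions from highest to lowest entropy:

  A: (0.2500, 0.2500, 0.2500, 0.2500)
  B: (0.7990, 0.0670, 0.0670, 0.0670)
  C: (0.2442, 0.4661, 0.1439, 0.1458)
A > C > B

Key insight: Entropy is maximized by uniform distributions and minimized by concentrated distributions.

- Uniform distributions have maximum entropy log₂(4) = 2.0000 bits
- The more "peaked" or concentrated a distribution, the lower its entropy

Entropies:
  H(A) = 2.0000 bits
  H(B) = 1.0425 bits
  H(C) = 1.8174 bits

Ranking: A > C > B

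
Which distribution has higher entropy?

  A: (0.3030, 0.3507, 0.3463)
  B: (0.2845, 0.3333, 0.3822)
A

Both distributions are close to uniform, making this a harder comparison.

H(A) = 1.5819 bits
H(B) = 1.5746 bits

The distribution closer to uniform has higher entropy.
Answer: A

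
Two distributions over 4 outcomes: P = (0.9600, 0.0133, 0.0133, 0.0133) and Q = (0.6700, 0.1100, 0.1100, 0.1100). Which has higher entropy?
Q

P is highly concentrated on one outcome (96%), making it nearly deterministic. Q spreads its mass more evenly (max 67%). The more spread-out distribution has higher entropy: H(P) ≈ 0.306 bits, H(Q) ≈ 1.438 bits.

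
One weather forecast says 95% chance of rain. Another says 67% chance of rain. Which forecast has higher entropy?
67% forecast

Treat each forecast as a Bernoulli distribution. Binary entropy is maximized at p=0.5 and falls off symmetrically toward 0 or 1. The 67% forecast is closer to 50%, so it is more uncertain. H(95%) ≈ 0.286 bits, H(67%) ≈ 0.915 bits.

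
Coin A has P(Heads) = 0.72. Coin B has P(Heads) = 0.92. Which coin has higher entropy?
A

For binary distributions, entropy is maximized at p=0.5 and decreases as p moves toward 0 or 1.

H(A) = H(0.72) = 0.8555 bits
H(B) = H(0.92) = 0.4022 bits

Distribution A (p=0.72) is closer to uniform (p=0.5), so it has higher entropy.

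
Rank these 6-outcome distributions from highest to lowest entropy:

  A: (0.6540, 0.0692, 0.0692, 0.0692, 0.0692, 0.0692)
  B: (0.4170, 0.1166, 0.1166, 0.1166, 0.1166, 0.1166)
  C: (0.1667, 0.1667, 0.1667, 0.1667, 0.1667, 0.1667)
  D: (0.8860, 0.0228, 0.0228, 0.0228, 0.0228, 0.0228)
C > B > A > D

Key insight: Entropy is maximized by uniform distributions and minimized by concentrated distributions.

Entropies:
  H(A) = 1.7338 bits
  H(B) = 2.3337 bits
  H(C) = 2.5850 bits
  H(D) = 0.7766 bits

Ranking: C > B > A > D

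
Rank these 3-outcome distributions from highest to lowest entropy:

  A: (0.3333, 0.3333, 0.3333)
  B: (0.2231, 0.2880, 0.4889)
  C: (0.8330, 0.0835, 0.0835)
A > B > C

Key insight: Entropy is maximized by uniform distributions and minimized by concentrated distributions.

- Uniform distributions have maximum entropy log₂(3) = 1.5850 bits
- The more "peaked" or concentrated a distribution, the lower its entropy

Entropies:
  H(A) = 1.5850 bits
  H(B) = 1.5047 bits
  H(C) = 0.8178 bits

Ranking: A > B > C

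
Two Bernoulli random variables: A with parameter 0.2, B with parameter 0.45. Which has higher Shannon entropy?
B

For binary distributions, entropy is maximized at p=0.5 and decreases as p moves toward 0 or 1.

H(A) = H(0.2) = 0.7219 bits
H(B) = H(0.45) = 0.9928 bits

Distribution B (p=0.45) is closer to uniform (p=0.5), so it has higher entropy.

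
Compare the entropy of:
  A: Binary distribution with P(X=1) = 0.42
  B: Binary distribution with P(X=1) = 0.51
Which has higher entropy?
B

For binary distributions, entropy is maximized at p=0.5 and decreases as p moves toward 0 or 1.

H(A) = H(0.42) = 0.9815 bits
H(B) = H(0.51) = 0.9997 bits

Distribution B (p=0.51) is closer to uniform (p=0.5), so it has higher entropy.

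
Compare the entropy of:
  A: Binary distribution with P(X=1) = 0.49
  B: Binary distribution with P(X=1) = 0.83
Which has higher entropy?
A

For binary distributions, entropy is maximized at p=0.5 and decreases as p moves toward 0 or 1.

H(A) = H(0.49) = 0.9997 bits
H(B) = H(0.83) = 0.6577 bits

Distribution A (p=0.49) is closer to uniform (p=0.5), so it has higher entropy.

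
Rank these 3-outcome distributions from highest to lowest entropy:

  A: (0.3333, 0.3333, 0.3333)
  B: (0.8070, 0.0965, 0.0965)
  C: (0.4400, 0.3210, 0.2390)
A > C > B

Key insight: Entropy is maximized by uniform distributions and minimized by concentrated distributions.

- Uniform distributions have maximum entropy log₂(3) = 1.5850 bits
- The more "peaked" or concentrated a distribution, the lower its entropy

Entropies:
  H(A) = 1.5850 bits
  H(B) = 0.9007 bits
  H(C) = 1.5409 bits

Ranking: A > C > B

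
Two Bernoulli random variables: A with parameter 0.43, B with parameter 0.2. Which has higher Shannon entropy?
A

For binary distributions, entropy is maximized at p=0.5 and decreases as p moves toward 0 or 1.

H(A) = H(0.43) = 0.9858 bits
H(B) = H(0.2) = 0.7219 bits

Distribution A (p=0.43) is closer to uniform (p=0.5), so it has higher entropy.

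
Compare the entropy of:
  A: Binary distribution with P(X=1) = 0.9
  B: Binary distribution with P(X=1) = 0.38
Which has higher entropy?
B

For binary distributions, entropy is maximized at p=0.5 and decreases as p moves toward 0 or 1.

H(A) = H(0.9) = 0.4690 bits
H(B) = H(0.38) = 0.9580 bits

Distribution B (p=0.38) is closer to uniform (p=0.5), so it has higher entropy.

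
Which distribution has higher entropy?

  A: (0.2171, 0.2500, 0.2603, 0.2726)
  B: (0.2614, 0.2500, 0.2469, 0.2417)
B

Both distributions are close to uniform, making this a harder comparison.

H(A) = 1.9950 bits
H(B) = 1.9994 bits

The distribution closer to uniform has higher entropy.
Answer: B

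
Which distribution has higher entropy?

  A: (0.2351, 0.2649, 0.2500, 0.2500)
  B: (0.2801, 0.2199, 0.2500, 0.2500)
A

Both distributions are close to uniform, making this a harder comparison.

H(A) = 1.9987 bits
H(B) = 1.9947 bits

The distribution closer to uniform has higher entropy.
Answer: A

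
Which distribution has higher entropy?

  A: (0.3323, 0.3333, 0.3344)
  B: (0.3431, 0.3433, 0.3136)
A

Both distributions are close to uniform, making this a harder comparison.

H(A) = 1.5850 bits
H(B) = 1.5837 bits

The distribution closer to uniform has higher entropy.
Answer: A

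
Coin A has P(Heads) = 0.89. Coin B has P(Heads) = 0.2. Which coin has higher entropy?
B

For binary distributions, entropy is maximized at p=0.5 and decreases as p moves toward 0 or 1.

H(A) = H(0.89) = 0.4999 bits
H(B) = H(0.2) = 0.7219 bits

Distribution B (p=0.2) is closer to uniform (p=0.5), so it has higher entropy.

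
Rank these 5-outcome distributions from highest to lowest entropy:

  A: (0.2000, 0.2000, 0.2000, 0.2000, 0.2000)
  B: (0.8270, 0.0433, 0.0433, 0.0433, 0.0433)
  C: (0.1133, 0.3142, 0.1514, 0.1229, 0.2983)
A > C > B

Key insight: Entropy is maximized by uniform distributions and minimized by concentrated distributions.

- Uniform distributions have maximum entropy log₂(5) = 2.3219 bits
- The more "peaked" or concentrated a distribution, the lower its entropy

Entropies:
  H(A) = 2.3219 bits
  H(B) = 1.0105 bits
  H(C) = 2.1853 bits

Ranking: A > C > B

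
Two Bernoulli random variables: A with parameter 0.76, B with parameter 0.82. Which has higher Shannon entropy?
A

For binary distributions, entropy is maximized at p=0.5 and decreases as p moves toward 0 or 1.

H(A) = H(0.76) = 0.7950 bits
H(B) = H(0.82) = 0.6801 bits

Distribution A (p=0.76) is closer to uniform (p=0.5), so it has higher entropy.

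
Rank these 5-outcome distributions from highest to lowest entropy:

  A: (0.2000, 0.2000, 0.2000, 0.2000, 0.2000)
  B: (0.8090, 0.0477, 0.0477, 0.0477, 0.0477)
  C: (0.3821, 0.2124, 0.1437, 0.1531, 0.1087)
A > C > B

Key insight: Entropy is maximized by uniform distributions and minimized by concentrated distributions.

- Uniform distributions have maximum entropy log₂(5) = 2.3219 bits
- The more "peaked" or concentrated a distribution, the lower its entropy

Entropies:
  H(A) = 2.3219 bits
  H(B) = 1.0856 bits
  H(C) = 2.1698 bits

Ranking: A > C > B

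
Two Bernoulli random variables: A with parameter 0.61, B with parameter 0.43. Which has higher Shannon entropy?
B

For binary distributions, entropy is maximized at p=0.5 and decreases as p moves toward 0 or 1.

H(A) = H(0.61) = 0.9648 bits
H(B) = H(0.43) = 0.9858 bits

Distribution B (p=0.43) is closer to uniform (p=0.5), so it has higher entropy.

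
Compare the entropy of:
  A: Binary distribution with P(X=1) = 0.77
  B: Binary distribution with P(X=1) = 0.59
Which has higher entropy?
B

For binary distributions, entropy is maximized at p=0.5 and decreases as p moves toward 0 or 1.

H(A) = H(0.77) = 0.7780 bits
H(B) = H(0.59) = 0.9765 bits

Distribution B (p=0.59) is closer to uniform (p=0.5), so it has higher entropy.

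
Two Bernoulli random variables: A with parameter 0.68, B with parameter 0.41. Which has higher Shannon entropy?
B

For binary distributions, entropy is maximized at p=0.5 and decreases as p moves toward 0 or 1.

H(A) = H(0.68) = 0.9044 bits
H(B) = H(0.41) = 0.9765 bits

Distribution B (p=0.41) is closer to uniform (p=0.5), so it has higher entropy.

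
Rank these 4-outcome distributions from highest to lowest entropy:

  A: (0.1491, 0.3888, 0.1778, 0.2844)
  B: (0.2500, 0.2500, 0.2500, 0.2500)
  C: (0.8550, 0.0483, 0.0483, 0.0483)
B > A > C

Key insight: Entropy is maximized by uniform distributions and minimized by concentrated distributions.

- Uniform distributions have maximum entropy log₂(4) = 2.0000 bits
- The more "peaked" or concentrated a distribution, the lower its entropy

Entropies:
  H(A) = 1.8982 bits
  H(B) = 2.0000 bits
  H(C) = 0.8270 bits

Ranking: B > A > C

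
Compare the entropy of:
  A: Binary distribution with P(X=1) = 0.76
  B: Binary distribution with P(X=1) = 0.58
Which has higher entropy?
B

For binary distributions, entropy is maximized at p=0.5 and decreases as p moves toward 0 or 1.

H(A) = H(0.76) = 0.7950 bits
H(B) = H(0.58) = 0.9815 bits

Distribution B (p=0.58) is closer to uniform (p=0.5), so it has higher entropy.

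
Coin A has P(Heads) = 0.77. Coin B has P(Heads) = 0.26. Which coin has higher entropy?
B

For binary distributions, entropy is maximized at p=0.5 and decreases as p moves toward 0 or 1.

H(A) = H(0.77) = 0.7780 bits
H(B) = H(0.26) = 0.8267 bits

Distribution B (p=0.26) is closer to uniform (p=0.5), so it has higher entropy.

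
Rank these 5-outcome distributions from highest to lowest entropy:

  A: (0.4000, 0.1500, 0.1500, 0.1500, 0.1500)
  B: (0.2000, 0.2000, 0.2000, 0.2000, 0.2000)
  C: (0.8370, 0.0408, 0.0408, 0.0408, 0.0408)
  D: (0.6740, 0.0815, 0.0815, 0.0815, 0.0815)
B > A > D > C

Key insight: Entropy is maximized by uniform distributions and minimized by concentrated distributions.

Entropies:
  H(A) = 2.1710 bits
  H(B) = 2.3219 bits
  H(C) = 0.9674 bits
  H(D) = 1.5628 bits

Ranking: B > A > D > C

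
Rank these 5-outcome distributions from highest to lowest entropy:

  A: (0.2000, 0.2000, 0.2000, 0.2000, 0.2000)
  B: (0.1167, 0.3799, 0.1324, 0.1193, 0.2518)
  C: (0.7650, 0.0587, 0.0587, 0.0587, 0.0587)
A > B > C

Key insight: Entropy is maximized by uniform distributions and minimized by concentrated distributions.

- Uniform distributions have maximum entropy log₂(5) = 2.3219 bits
- The more "peaked" or concentrated a distribution, the lower its entropy

Entropies:
  H(A) = 2.3219 bits
  H(B) = 2.1451 bits
  H(C) = 1.2566 bits

Ranking: A > B > C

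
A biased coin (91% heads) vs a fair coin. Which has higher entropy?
Fair coin

The fair coin is uniform (p=0.5), maximizing binary entropy at 1 bit. The biased coin has H(0.91) ≈ 0.436 bits — its outcome is more predictable, so its entropy is lower.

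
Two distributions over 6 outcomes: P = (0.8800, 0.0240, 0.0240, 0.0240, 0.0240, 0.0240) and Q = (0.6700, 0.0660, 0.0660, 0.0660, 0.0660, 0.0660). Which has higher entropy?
Q

P is highly concentrated on one outcome (88%), making it nearly deterministic. Q spreads its mass more evenly (max 67%). The more spread-out distribution has higher entropy: H(P) ≈ 0.808 bits, H(Q) ≈ 1.681 bits.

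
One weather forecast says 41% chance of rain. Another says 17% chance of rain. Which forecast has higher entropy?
41% forecast

Treat each forecast as a Bernoulli distribution. Binary entropy is maximized at p=0.5 and falls off symmetrically toward 0 or 1. The 41% forecast is closer to 50%, so it is more uncertain. H(41%) ≈ 0.977 bits, H(17%) ≈ 0.658 bits.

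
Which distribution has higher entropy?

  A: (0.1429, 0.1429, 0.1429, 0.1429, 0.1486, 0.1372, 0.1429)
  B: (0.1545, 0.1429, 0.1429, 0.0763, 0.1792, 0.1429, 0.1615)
A

Both distributions are close to uniform, making this a harder comparison.

H(A) = 2.8070 bits
H(B) = 2.7718 bits

The distribution closer to uniform has higher entropy.
Answer: A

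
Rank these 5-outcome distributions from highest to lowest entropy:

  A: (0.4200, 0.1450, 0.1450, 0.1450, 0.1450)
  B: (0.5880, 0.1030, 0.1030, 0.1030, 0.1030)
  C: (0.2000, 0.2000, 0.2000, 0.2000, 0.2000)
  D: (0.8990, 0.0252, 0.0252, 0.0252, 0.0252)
C > A > B > D

Key insight: Entropy is maximized by uniform distributions and minimized by concentrated distributions.

Entropies:
  H(A) = 2.1415 bits
  H(B) = 1.8015 bits
  H(C) = 2.3219 bits
  H(D) = 0.6742 bits

Ranking: C > A > B > D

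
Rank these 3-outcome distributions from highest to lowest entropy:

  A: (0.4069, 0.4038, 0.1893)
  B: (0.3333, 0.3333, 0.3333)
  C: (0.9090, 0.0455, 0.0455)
B > A > C

Key insight: Entropy is maximized by uniform distributions and minimized by concentrated distributions.

- Uniform distributions have maximum entropy log₂(3) = 1.5850 bits
- The more "peaked" or concentrated a distribution, the lower its entropy

Entropies:
  H(A) = 1.5107 bits
  H(B) = 1.5850 bits
  H(C) = 0.5308 bits

Ranking: B > A > C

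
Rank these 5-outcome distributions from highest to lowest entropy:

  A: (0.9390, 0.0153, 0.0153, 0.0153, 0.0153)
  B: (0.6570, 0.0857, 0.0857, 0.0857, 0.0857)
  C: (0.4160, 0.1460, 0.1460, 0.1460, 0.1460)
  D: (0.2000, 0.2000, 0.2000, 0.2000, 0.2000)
D > C > B > A

Key insight: Entropy is maximized by uniform distributions and minimized by concentrated distributions.

Entropies:
  H(A) = 0.4534 bits
  H(B) = 1.6137 bits
  H(C) = 2.1475 bits
  H(D) = 2.3219 bits

Ranking: D > C > B > A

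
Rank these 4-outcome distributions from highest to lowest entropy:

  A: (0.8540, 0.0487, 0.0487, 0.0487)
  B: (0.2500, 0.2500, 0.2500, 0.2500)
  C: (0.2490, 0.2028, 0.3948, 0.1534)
B > C > A

Key insight: Entropy is maximized by uniform distributions and minimized by concentrated distributions.

- Uniform distributions have maximum entropy log₂(4) = 2.0000 bits
- The more "peaked" or concentrated a distribution, the lower its entropy

Entropies:
  H(A) = 0.8311 bits
  H(B) = 2.0000 bits
  H(C) = 1.9105 bits

Ranking: B > C > A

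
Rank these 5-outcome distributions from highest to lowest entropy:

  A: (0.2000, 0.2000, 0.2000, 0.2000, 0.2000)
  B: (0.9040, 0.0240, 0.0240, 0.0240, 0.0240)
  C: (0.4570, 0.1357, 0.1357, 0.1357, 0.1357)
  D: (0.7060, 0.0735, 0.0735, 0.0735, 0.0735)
A > C > D > B

Key insight: Entropy is maximized by uniform distributions and minimized by concentrated distributions.

Entropies:
  H(A) = 2.3219 bits
  H(B) = 0.6482 bits
  H(C) = 2.0807 bits
  H(D) = 1.4618 bits

Ranking: A > C > D > B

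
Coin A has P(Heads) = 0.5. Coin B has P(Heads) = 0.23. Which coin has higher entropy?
A

For binary distributions, entropy is maximized at p=0.5 and decreases as p moves toward 0 or 1.

H(A) = H(0.5) = 1.0000 bits
H(B) = H(0.23) = 0.7780 bits

Distribution A (p=0.5) is closer to uniform (p=0.5), so it has higher entropy.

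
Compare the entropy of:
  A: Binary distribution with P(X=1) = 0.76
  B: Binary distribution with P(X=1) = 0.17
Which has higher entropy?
A

For binary distributions, entropy is maximized at p=0.5 and decreases as p moves toward 0 or 1.

H(A) = H(0.76) = 0.7950 bits
H(B) = H(0.17) = 0.6577 bits

Distribution A (p=0.76) is closer to uniform (p=0.5), so it has higher entropy.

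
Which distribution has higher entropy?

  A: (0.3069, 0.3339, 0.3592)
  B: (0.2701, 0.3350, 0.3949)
A

Both distributions are close to uniform, making this a harder comparison.

H(A) = 1.5820 bits
H(B) = 1.5679 bits

The distribution closer to uniform has higher entropy.
Answer: A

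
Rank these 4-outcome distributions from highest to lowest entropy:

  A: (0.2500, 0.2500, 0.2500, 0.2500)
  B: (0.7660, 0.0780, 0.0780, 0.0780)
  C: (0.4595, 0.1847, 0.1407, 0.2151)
A > C > B

Key insight: Entropy is maximized by uniform distributions and minimized by concentrated distributions.

- Uniform distributions have maximum entropy log₂(4) = 2.0000 bits
- The more "peaked" or concentrated a distribution, the lower its entropy

Entropies:
  H(A) = 2.0000 bits
  H(B) = 1.1558 bits
  H(C) = 1.8405 bits

Ranking: A > C > B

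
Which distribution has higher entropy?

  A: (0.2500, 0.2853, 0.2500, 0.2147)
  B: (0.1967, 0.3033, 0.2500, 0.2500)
A

Both distributions are close to uniform, making this a harder comparison.

H(A) = 1.9928 bits
H(B) = 1.9835 bits

The distribution closer to uniform has higher entropy.
Answer: A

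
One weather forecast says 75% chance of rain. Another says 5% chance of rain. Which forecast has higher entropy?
75% forecast

Treat each forecast as a Bernoulli distribution. Binary entropy is maximized at p=0.5 and falls off symmetrically toward 0 or 1. The 75% forecast is closer to 50%, so it is more uncertain. H(75%) ≈ 0.811 bits, H(5%) ≈ 0.286 bits.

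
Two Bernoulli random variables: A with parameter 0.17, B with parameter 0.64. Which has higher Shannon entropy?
B

For binary distributions, entropy is maximized at p=0.5 and decreases as p moves toward 0 or 1.

H(A) = H(0.17) = 0.6577 bits
H(B) = H(0.64) = 0.9427 bits

Distribution B (p=0.64) is closer to uniform (p=0.5), so it has higher entropy.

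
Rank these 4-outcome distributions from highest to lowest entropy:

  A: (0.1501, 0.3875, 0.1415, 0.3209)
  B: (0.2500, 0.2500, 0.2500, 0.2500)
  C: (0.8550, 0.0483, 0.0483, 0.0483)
B > A > C

Key insight: Entropy is maximized by uniform distributions and minimized by concentrated distributions.

- Uniform distributions have maximum entropy log₂(4) = 2.0000 bits
- The more "peaked" or concentrated a distribution, the lower its entropy

Entropies:
  H(A) = 1.8661 bits
  H(B) = 2.0000 bits
  H(C) = 0.8270 bits

Ranking: B > A > C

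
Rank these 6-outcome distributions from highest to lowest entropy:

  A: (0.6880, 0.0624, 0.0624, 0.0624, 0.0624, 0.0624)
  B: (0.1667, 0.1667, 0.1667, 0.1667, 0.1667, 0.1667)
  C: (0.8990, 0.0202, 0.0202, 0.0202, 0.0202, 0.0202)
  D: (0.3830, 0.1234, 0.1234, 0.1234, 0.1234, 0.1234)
B > D > A > C

Key insight: Entropy is maximized by uniform distributions and minimized by concentrated distributions.

Entropies:
  H(A) = 1.6199 bits
  H(B) = 2.5850 bits
  H(C) = 0.7067 bits
  H(D) = 2.3928 bits

Ranking: B > D > A > C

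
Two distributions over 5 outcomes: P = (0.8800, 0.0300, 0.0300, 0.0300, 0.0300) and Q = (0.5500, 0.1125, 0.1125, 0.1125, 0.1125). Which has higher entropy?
Q

P is highly concentrated on one outcome (88%), making it nearly deterministic. Q spreads its mass more evenly (max 55%). The more spread-out distribution has higher entropy: H(P) ≈ 0.769 bits, H(Q) ≈ 1.893 bits.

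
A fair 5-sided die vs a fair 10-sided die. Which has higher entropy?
10-sided die

Both are uniform distributions; for uniform over n outcomes, H = log₂(n). H(5-sided) = log₂(5) = 2.322 bits and H(10-sided) = log₂(10) = 3.322 bits. More outcomes in a uniform distribution means higher entropy.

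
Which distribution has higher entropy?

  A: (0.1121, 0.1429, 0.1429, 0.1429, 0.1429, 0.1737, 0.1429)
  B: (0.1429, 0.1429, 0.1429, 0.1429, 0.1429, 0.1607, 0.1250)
B

Both distributions are close to uniform, making this a harder comparison.

H(A) = 2.7977 bits
H(B) = 2.8041 bits

The distribution closer to uniform has higher entropy.
Answer: B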